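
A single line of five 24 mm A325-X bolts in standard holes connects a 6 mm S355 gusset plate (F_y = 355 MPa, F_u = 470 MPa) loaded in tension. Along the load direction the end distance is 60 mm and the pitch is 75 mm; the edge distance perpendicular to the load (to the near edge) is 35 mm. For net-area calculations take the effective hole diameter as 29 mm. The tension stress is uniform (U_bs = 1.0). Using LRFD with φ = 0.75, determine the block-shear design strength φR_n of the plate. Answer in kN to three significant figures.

335 kN

Shear plane L_v = 60 + 4·75 = 360 mm; A_gv = 360 × 6 = 2160 mm².
A_nv = (360 − 4.5·29) × 6 = 1377 mm².
A_nt = (35 − 0.5·29) × 6 = 123 mm².
0.6 F_u A_nv = 388.3 kN; 0.6 F_y A_gv = 460.1 kN → shear rupture governs the shear term.
R_n = 388.3 + 1.0 × 470 × 123 / 1000 = 446.1 kN.
Design strength φR_n = 0.75 × 446.1 = 335 kN.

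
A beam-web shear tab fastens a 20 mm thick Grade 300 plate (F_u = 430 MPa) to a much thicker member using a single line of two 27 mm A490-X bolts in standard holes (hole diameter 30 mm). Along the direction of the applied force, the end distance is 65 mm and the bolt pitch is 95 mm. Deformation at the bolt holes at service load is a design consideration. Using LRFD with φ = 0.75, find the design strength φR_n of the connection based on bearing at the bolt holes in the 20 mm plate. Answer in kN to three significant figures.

Per bolt r_n = 1.2 l_c t F_u ≤ 2.4 d t F_u; upper limit = 2.4 × 27 × 20 × 430 / 1000 = 557.3 kN.
Edge bolt: l_c = 65 − 30/2 = 50 mm → 1.2 × 50 × 20 × 430 / 1000 = 516 → r_n = 516 kN.
Interior bolts: l_c = 95 − 30 = 65 mm → 1.2 × 65 × 20 × 430 / 1000 = 670.8 → r_n = 557.3 kN.
R_n = 1 × 516 + 1 × 557.3 = 1073 kN.
Design strength φR_n = 0.75 × 1073 = 805 kN.

805 kN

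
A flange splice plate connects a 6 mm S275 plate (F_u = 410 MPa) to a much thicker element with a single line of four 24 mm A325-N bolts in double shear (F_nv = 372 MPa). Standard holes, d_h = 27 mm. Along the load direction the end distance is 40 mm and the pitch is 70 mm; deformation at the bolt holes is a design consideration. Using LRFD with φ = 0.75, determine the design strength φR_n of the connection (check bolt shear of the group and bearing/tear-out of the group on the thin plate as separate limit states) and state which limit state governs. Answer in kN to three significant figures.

344 kN (bearing governs)

Bolt shear: A_b = π·24²/4 = 452.4 mm²; R_n = 372 × 452.4 × 4 × 2 / 1000 = 1346 kN → 0.75 × 1346 = 1010 kN.
Bearing (1.2 l_c t F_u ≤ 2.4 d t F_u): upper limit = 2.4·24·6·410 / 1000 = 141.7 kN.
  Edge l_c = 40 − 27/2 = 26.5 → r_n = 78.23 kN; interior l_c = 70 − 27 = 43 → r_n = 126.9 kN.
  R_n,bearing = 1·78.23 + 3·126.9 = 459 kN → 0.75 × 459 = 344 kN.
Bearing governs: 344 kN.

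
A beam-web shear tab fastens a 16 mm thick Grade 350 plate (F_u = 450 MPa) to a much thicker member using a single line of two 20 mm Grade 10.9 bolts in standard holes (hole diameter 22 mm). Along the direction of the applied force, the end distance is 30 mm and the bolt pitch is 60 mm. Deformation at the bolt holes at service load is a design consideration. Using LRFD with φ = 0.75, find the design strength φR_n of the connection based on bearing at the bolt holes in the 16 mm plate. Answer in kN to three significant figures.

369 kN

Per bolt r_n = 1.2 l_c t F_u ≤ 2.4 d t F_u; upper limit = 2.4 × 20 × 16 × 450 / 1000 = 345.6 kN.
Edge bolt: l_c = 30 − 22/2 = 19 mm → 1.2 × 19 × 16 × 450 / 1000 = 164.2 → r_n = 164.2 kN.
Interior bolts: l_c = 60 − 22 = 38 mm → 1.2 × 38 × 16 × 450 / 1000 = 328.3 → r_n = 328.3 kN.
R_n = 1 × 164.2 + 1 × 328.3 = 492.5 kN.
Design strength φR_n = 0.75 × 492.5 = 369 kN.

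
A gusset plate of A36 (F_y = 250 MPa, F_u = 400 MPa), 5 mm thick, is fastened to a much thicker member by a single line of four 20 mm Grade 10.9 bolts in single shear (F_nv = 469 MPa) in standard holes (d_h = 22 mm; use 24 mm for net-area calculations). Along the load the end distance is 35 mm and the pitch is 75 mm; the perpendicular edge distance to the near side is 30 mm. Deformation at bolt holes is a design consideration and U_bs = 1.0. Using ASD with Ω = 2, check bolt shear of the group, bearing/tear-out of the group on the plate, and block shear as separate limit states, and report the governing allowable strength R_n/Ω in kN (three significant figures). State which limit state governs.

Bolt shear: A_b = π·20²/4 = 314.2 mm²; R_n = 469 × 314.2 × 4 × 1 / 1000 = 589.4 kN → 589.4 / 2 = 295 kN.
Bearing: edge l_c = 24, r_n = 57.6 kN; interior l_c = 53, r_n = 96 kN; R_n = 57.6 + 3·96 = 345.6 kN → 173 kN.
Block shear: A_gv = 1300, A_nv = 880, A_nt = 90 mm²; R_n = min(0.6F_uA_nv, 0.6F_yA_gv) + U_bs·F_u·A_nt = 231 kN → 116 kN.
Block shear governs: 116 kN.

116 kN (block shear governs)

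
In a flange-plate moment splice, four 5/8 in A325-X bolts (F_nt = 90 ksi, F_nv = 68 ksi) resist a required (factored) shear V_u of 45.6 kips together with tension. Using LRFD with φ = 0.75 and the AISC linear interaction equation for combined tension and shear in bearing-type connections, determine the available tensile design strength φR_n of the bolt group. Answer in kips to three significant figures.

A_b = π·0.625²/4 = 0.3068 in²; f_rv = 45.6 / (4 × 0.3068) = 37.16 ksi.
F'_nt = 1.3 F_nt − (F_nt / φF_nv) f_rv = 1.3·90 − (90/(0.75·68))·37.16 = 51.43 ksi, capped at F_nt → F'_nt = 51.43 ksi.
R_n = F'_nt · A_b · n = 51.43 × 0.3068 × 4 = 63.11 kips.
Design strength φR_n = 0.75 × 63.11 = 47.3 kips.

47.3 kips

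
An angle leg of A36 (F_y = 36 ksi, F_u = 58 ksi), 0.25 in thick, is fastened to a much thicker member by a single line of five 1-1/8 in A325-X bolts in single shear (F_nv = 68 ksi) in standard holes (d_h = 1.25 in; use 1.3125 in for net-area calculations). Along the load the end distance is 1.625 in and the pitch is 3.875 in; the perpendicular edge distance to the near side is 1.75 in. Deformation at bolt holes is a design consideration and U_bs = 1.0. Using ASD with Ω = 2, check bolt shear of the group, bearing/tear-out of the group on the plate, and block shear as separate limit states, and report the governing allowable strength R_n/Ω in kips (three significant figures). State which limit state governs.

Bolt shear: A_b = π·1.125²/4 = 0.994 in²; R_n = 68 × 0.994 × 5 × 1 = 338 kips → 338 / 2 = 169 kips.
Bearing: edge l_c = 1, r_n = 17.4 kips; interior l_c = 2.625, r_n = 39.15 kips; R_n = 17.4 + 4·39.15 = 174 kips → 87 kips.
Block shear: A_gv = 4.281, A_nv = 2.805, A_nt = 0.2734 in²; R_n = min(0.6F_uA_nv, 0.6F_yA_gv) + U_bs·F_u·A_nt = 108.3 kips → 54.2 kips.
Block shear governs: 54.2 kips.

54.2 kips (block shear governs)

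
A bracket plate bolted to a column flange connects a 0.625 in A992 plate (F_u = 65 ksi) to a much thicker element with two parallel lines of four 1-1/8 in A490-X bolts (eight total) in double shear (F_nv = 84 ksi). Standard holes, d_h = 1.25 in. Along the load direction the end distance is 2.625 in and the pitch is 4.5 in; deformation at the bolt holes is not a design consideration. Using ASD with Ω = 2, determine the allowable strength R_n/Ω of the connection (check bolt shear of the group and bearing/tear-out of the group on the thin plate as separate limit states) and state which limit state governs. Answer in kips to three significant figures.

533 kips (bearing governs)

Bolt shear: A_b = π·1.125²/4 = 0.994 in²; R_n = 84 × 0.994 × 8 × 2 = 1336 kips → 1336 / 2 = 668 kips.
Bearing (1.5 l_c t F_u ≤ 3.0 d t F_u): upper limit = 3.0·1.125·0.625·65 = 137.1 kips.
  Edge l_c = 2.625 − 1.25/2 = 2 → r_n = 121.9 kips; interior l_c = 4.5 − 1.25 = 3.25 → r_n = 137.1 kips.
  R_n,bearing = 2·121.9 + 6·137.1 = 1066 kips → 1066 / 2 = 533 kips.
Bearing governs: 533 kips.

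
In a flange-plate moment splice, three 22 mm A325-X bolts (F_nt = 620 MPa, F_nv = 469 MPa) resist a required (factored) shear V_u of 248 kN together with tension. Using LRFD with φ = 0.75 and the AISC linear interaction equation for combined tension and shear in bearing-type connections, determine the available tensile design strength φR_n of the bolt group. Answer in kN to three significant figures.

362 kN

A_b = π·22²/4 = 380.1 mm²; f_rv = 248 × 1000 / (3 × 380.1) = 217.5 MPa.
F'_nt = 1.3 F_nt − (F_nt / φF_nv) f_rv = 1.3·620 − (620/(0.75·469))·217.5 = 422.7 MPa, capped at F_nt → F'_nt = 422.7 MPa.
R_n = F'_nt · A_b · n = 422.7 × 380.1 × 3 / 1000 = 482 kN.
Design strength φR_n = 0.75 × 482 = 362 kN.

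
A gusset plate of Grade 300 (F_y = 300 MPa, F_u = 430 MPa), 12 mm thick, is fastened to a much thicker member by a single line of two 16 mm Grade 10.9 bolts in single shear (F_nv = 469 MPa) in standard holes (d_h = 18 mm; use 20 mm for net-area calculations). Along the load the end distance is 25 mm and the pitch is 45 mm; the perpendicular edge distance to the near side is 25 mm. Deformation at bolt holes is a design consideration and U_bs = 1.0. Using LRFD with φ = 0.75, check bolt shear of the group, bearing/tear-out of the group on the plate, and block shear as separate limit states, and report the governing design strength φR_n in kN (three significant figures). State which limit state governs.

Bolt shear: A_b = π·16²/4 = 201.1 mm²; R_n = 469 × 201.1 × 2 × 1 / 1000 = 188.6 kN → 0.75 × 188.6 = 141 kN.
Bearing: edge l_c = 16, r_n = 99.07 kN; interior l_c = 27, r_n = 167.2 kN; R_n = 99.07 + 1·167.2 = 266.3 kN → 200 kN.
Block shear: A_gv = 840, A_nv = 480, A_nt = 180 mm²; R_n = min(0.6F_uA_nv, 0.6F_yA_gv) + U_bs·F_u·A_nt = 201.2 kN → 151 kN.
Bolt shear governs: 141 kN.

141 kN (bolt shear governs)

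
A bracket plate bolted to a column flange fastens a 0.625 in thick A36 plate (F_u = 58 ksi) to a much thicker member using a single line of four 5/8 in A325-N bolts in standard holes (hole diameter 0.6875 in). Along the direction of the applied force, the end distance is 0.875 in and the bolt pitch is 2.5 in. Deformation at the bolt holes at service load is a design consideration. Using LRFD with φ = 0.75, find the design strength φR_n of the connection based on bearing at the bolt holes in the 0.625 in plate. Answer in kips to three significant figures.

140 kips

Per bolt r_n = 1.2 l_c t F_u ≤ 2.4 d t F_u; upper limit = 2.4 × 0.625 × 0.625 × 58 = 54.38 kips.
Edge bolt: l_c = 0.875 − 0.6875/2 = 0.5312 in → 1.2 × 0.5312 × 0.625 × 58 = 23.11 → r_n = 23.11 kips.
Interior bolts: l_c = 2.5 − 0.6875 = 1.812 in → 1.2 × 1.812 × 0.625 × 58 = 78.84 → r_n = 54.38 kips.
R_n = 1 × 23.11 + 3 × 54.38 = 186.2 kips.
Design strength φR_n = 0.75 × 186.2 = 140 kips.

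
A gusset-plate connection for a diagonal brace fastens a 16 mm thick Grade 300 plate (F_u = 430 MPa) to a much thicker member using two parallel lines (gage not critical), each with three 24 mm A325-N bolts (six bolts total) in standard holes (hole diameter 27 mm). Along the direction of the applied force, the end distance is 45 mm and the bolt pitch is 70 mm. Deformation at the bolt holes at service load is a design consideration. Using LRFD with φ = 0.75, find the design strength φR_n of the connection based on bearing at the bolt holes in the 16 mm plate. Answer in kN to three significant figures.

1460 kN

Per bolt r_n = 1.2 l_c t F_u ≤ 2.4 d t F_u; upper limit = 2.4 × 24 × 16 × 430 / 1000 = 396.3 kN.
Edge bolt: l_c = 45 − 27/2 = 31.5 mm → 1.2 × 31.5 × 16 × 430 / 1000 = 260.1 → r_n = 260.1 kN.
Interior bolts: l_c = 70 − 27 = 43 mm → 1.2 × 43 × 16 × 430 / 1000 = 355 → r_n = 355 kN.
R_n = 2 × 260.1 + 4 × 355 = 1940 kN.
Design strength φR_n = 0.75 × 1940 = 1460 kN.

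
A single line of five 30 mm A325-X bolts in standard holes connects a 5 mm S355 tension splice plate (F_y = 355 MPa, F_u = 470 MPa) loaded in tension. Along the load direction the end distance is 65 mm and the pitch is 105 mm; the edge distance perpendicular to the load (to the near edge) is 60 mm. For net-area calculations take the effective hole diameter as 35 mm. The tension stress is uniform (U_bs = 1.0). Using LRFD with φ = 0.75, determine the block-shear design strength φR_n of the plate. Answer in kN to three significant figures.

Shear plane L_v = 65 + 4·105 = 485 mm; A_gv = 485 × 5 = 2425 mm².
A_nv = (485 − 4.5·35) × 5 = 1638 mm².
A_nt = (60 − 0.5·35) × 5 = 212.5 mm².
0.6 F_u A_nv = 461.8 kN; 0.6 F_y A_gv = 516.5 kN → shear rupture governs the shear term.
R_n = 461.8 + 1.0 × 470 × 212.5 / 1000 = 561.7 kN.
Design strength φR_n = 0.75 × 561.7 = 421 kN.

421 kN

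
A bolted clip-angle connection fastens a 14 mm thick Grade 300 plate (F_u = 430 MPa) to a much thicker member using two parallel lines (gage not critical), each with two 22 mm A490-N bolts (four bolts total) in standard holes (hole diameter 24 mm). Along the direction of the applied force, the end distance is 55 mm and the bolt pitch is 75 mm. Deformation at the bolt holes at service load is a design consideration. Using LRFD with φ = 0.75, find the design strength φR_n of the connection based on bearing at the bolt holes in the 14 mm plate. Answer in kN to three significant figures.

Per bolt r_n = 1.2 l_c t F_u ≤ 2.4 d t F_u; upper limit = 2.4 × 22 × 14 × 430 / 1000 = 317.9 kN.
Edge bolt: l_c = 55 − 24/2 = 43 mm → 1.2 × 43 × 14 × 430 / 1000 = 310.6 → r_n = 310.6 kN.
Interior bolts: l_c = 75 − 24 = 51 mm → 1.2 × 51 × 14 × 430 / 1000 = 368.4 → r_n = 317.9 kN.
R_n = 2 × 310.6 + 2 × 317.9 = 1257 kN.
Design strength φR_n = 0.75 × 1257 = 943 kN.

943 kN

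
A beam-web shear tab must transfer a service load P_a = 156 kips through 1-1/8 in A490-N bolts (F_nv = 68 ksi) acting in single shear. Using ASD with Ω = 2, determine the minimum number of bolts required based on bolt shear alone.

5 bolts

A_b = π·1.125²/4 = 0.994 in².
Per-bolt allowable strength R_n/Ω = 68 × 0.994 × 1 / 2 = 33.8 kips.
n ≥ 156 / 33.8 = 4.616 → use 5 bolts.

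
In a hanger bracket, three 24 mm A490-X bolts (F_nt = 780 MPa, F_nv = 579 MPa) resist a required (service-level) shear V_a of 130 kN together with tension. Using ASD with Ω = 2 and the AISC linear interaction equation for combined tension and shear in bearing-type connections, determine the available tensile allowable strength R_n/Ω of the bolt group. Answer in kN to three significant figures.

A_b = π·24²/4 = 452.4 mm²; f_rv = 130 × 1000 / (3 × 452.4) = 95.79 MPa.
F'_nt = 1.3 F_nt − (Ω F_nt / F_nv) f_rv = 1.3·780 − (2·780/579)·95.79 = 755.9 MPa, capped at F_nt → F'_nt = 755.9 MPa.
R_n = F'_nt · A_b · n = 755.9 × 452.4 × 3 / 1000 = 1026 kN.
Allowable strength R_n/Ω = 1026 / 2 = 513 kN.

513 kN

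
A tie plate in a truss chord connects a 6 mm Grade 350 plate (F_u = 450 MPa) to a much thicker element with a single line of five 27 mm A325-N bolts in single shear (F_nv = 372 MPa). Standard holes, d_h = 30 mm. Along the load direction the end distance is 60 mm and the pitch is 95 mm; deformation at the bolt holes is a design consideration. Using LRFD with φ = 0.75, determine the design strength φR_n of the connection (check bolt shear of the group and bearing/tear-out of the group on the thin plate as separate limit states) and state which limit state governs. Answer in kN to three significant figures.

Bolt shear: A_b = π·27²/4 = 572.6 mm²; R_n = 372 × 572.6 × 5 × 1 / 1000 = 1065 kN → 0.75 × 1065 = 799 kN.
Bearing (1.2 l_c t F_u ≤ 2.4 d t F_u): upper limit = 2.4·27·6·450 / 1000 = 175 kN.
  Edge l_c = 60 − 30/2 = 45 → r_n = 145.8 kN; interior l_c = 95 − 30 = 65 → r_n = 175 kN.
  R_n,bearing = 1·145.8 + 4·175 = 845.6 kN → 0.75 × 845.6 = 634 kN.
Bearing governs: 634 kN.

634 kN (bearing governs)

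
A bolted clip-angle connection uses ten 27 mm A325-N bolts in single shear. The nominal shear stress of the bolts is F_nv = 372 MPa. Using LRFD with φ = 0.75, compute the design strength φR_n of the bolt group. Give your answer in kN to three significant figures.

1600 kN

A_b = π × 27² / 4 = 572.6 mm².
R_n = F_nv · A_b · n · n_s = 372 × 572.6 × 10 × 1 / 1000 = 2130 kN.
Design strength φR_n = 0.75 × 2130 = 1600 kN.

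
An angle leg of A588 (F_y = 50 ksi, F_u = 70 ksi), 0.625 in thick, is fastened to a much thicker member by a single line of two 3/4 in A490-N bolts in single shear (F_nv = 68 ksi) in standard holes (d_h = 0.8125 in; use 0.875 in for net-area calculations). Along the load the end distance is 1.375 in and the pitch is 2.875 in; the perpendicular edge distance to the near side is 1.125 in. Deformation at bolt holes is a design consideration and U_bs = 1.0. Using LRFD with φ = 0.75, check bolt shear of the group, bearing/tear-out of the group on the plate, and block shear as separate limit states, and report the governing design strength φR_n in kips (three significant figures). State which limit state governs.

45.1 kips (bolt shear governs)

Bolt shear: A_b = π·0.75²/4 = 0.4418 in²; R_n = 68 × 0.4418 × 2 × 1 = 60.08 kips → 0.75 × 60.08 = 45.1 kips.
Bearing: edge l_c = 0.9688, r_n = 50.86 kips; interior l_c = 2.062, r_n = 78.75 kips; R_n = 50.86 + 1·78.75 = 129.6 kips → 97.2 kips.
Block shear: A_gv = 2.656, A_nv = 1.836, A_nt = 0.4297 in²; R_n = min(0.6F_uA_nv, 0.6F_yA_gv) + U_bs·F_u·A_nt = 107.2 kips → 80.4 kips.
Bolt shear governs: 45.1 kips.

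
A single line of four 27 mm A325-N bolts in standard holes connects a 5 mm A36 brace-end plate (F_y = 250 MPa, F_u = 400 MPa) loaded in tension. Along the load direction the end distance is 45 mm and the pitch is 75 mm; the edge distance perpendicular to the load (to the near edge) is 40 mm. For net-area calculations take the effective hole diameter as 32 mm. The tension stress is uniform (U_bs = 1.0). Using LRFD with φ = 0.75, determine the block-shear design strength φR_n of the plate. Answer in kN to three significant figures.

178 kN

Shear plane L_v = 45 + 3·75 = 270 mm; A_gv = 270 × 5 = 1350 mm².
A_nv = (270 − 3.5·32) × 5 = 790 mm².
A_nt = (40 − 0.5·32) × 5 = 120 mm².
0.6 F_u A_nv = 189.6 kN; 0.6 F_y A_gv = 202.5 kN → shear rupture governs the shear term.
R_n = 189.6 + 1.0 × 400 × 120 / 1000 = 237.6 kN.
Design strength φR_n = 0.75 × 237.6 = 178 kN.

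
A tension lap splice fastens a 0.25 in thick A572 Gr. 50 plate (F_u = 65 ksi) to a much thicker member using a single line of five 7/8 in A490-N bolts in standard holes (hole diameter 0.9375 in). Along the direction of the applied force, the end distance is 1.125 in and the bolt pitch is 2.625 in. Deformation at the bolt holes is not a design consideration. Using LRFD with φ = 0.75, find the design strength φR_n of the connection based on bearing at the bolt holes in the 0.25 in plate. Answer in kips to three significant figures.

Per bolt r_n = 1.5 l_c t F_u ≤ 3.0 d t F_u; upper limit = 3.0 × 0.875 × 0.25 × 65 = 42.66 kips.
Edge bolt: l_c = 1.125 − 0.9375/2 = 0.6562 in → 1.5 × 0.6562 × 0.25 × 65 = 16 → r_n = 16 kips.
Interior bolts: l_c = 2.625 − 0.9375 = 1.688 in → 1.5 × 1.688 × 0.25 × 65 = 41.13 → r_n = 41.13 kips.
R_n = 1 × 16 + 4 × 41.13 = 180.5 kips.
Design strength φR_n = 0.75 × 180.5 = 135 kips.

135 kips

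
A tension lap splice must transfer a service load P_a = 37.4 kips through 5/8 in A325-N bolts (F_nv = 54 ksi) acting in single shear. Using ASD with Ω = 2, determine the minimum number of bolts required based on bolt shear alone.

A_b = π·0.625²/4 = 0.3068 in².
Per-bolt allowable strength R_n/Ω = 54 × 0.3068 × 1 / 2 = 8.283 kips.
n ≥ 37.4 / 8.283 = 4.515 → use 5 bolts.

5 bolts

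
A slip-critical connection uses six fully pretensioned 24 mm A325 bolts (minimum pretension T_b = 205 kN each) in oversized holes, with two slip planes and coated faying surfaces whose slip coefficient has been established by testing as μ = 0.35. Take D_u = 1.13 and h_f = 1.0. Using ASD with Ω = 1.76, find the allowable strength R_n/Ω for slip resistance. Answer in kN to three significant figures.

R_n = μ · D_u · h_f · T_b · n_s · n_b = 0.35 × 1.13 × 1.0 × 205 × 2 × 6 = 972.9 kN.
Allowable strength R_n/Ω = 972.9 / 1.76 = 553 kN.

553 kN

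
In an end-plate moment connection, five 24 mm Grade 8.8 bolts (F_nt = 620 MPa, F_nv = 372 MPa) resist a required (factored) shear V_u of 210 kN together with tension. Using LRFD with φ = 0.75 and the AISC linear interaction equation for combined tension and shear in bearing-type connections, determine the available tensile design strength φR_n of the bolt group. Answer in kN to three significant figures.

A_b = π·24²/4 = 452.4 mm²; f_rv = 210 × 1000 / (5 × 452.4) = 92.84 MPa.
F'_nt = 1.3 F_nt − (F_nt / φF_nv) f_rv = 1.3·620 − (620/(0.75·372))·92.84 = 599.7 MPa, capped at F_nt → F'_nt = 599.7 MPa.
R_n = F'_nt · A_b · n = 599.7 × 452.4 × 5 / 1000 = 1356 kN.
Design strength φR_n = 0.75 × 1356 = 1020 kN.

1020 kN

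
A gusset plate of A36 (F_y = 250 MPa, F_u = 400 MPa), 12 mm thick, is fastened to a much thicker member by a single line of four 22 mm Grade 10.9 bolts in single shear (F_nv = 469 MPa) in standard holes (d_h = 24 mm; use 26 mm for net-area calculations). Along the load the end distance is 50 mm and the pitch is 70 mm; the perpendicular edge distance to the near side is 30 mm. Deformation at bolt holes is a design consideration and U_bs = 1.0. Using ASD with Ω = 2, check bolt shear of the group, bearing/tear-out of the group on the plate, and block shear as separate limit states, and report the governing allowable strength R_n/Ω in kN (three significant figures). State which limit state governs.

275 kN (block shear governs)

Bolt shear: A_b = π·22²/4 = 380.1 mm²; R_n = 469 × 380.1 × 4 × 1 / 1000 = 713.1 kN → 713.1 / 2 = 357 kN.
Bearing: edge l_c = 38, r_n = 218.9 kN; interior l_c = 46, r_n = 253.4 kN; R_n = 218.9 + 3·253.4 = 979.2 kN → 490 kN.
Block shear: A_gv = 3120, A_nv = 2028, A_nt = 204 mm²; R_n = min(0.6F_uA_nv, 0.6F_yA_gv) + U_bs·F_u·A_nt = 549.6 kN → 275 kN.
Block shear governs: 275 kN.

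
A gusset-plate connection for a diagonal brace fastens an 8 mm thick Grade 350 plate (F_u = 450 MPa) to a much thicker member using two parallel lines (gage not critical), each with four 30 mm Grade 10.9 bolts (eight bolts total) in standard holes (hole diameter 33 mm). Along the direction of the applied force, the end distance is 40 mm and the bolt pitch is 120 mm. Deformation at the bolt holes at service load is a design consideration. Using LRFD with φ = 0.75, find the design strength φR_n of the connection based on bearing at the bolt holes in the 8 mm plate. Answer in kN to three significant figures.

Per bolt r_n = 1.2 l_c t F_u ≤ 2.4 d t F_u; upper limit = 2.4 × 30 × 8 × 450 / 1000 = 259.2 kN.
Edge bolt: l_c = 40 − 33/2 = 23.5 mm → 1.2 × 23.5 × 8 × 450 / 1000 = 101.5 → r_n = 101.5 kN.
Interior bolts: l_c = 120 − 33 = 87 mm → 1.2 × 87 × 8 × 450 / 1000 = 375.8 → r_n = 259.2 kN.
R_n = 2 × 101.5 + 6 × 259.2 = 1758 kN.
Design strength φR_n = 0.75 × 1758 = 1320 kN.

1320 kN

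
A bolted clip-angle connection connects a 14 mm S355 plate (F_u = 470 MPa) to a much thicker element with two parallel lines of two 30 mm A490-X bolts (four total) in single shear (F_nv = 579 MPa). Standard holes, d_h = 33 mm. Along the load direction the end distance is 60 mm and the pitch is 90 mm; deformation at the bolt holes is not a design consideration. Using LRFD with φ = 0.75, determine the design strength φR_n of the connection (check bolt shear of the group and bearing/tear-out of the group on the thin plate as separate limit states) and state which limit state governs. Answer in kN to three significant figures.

Bolt shear: A_b = π·30²/4 = 706.9 mm²; R_n = 579 × 706.9 × 4 × 1 / 1000 = 1637 kN → 0.75 × 1637 = 1230 kN.
Bearing (1.5 l_c t F_u ≤ 3.0 d t F_u): upper limit = 3.0·30·14·470 / 1000 = 592.2 kN.
  Edge l_c = 60 − 33/2 = 43.5 → r_n = 429.3 kN; interior l_c = 90 − 33 = 57 → r_n = 562.6 kN.
  R_n,bearing = 2·429.3 + 2·562.6 = 1984 kN → 0.75 × 1984 = 1490 kN.
Bolt shear governs: 1230 kN.

1230 kN (bolt shear governs)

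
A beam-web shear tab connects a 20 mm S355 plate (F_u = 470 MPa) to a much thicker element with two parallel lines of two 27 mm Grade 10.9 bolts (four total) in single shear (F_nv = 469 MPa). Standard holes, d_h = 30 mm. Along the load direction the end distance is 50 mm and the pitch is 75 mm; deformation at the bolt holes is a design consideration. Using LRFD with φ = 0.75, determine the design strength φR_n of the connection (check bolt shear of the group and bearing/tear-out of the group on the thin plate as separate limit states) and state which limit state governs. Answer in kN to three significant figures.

Bolt shear: A_b = π·27²/4 = 572.6 mm²; R_n = 469 × 572.6 × 4 × 1 / 1000 = 1074 kN → 0.75 × 1074 = 806 kN.
Bearing (1.2 l_c t F_u ≤ 2.4 d t F_u): upper limit = 2.4·27·20·470 / 1000 = 609.1 kN.
  Edge l_c = 50 − 30/2 = 35 → r_n = 394.8 kN; interior l_c = 75 − 30 = 45 → r_n = 507.6 kN.
  R_n,bearing = 2·394.8 + 2·507.6 = 1805 kN → 0.75 × 1805 = 1350 kN.
Bolt shear governs: 806 kN.

806 kN (bolt shear governs)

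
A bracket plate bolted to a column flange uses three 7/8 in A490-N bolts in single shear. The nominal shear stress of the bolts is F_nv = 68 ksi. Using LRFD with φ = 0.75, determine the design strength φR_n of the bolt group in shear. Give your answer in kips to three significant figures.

92 kips

A_b = π × 0.875² / 4 = 0.6013 in².
R_n = F_nv · A_b · n · n_s = 68 × 0.6013 × 3 × 1 = 122.7 kips.
Design strength φR_n = 0.75 × 122.7 = 92 kips.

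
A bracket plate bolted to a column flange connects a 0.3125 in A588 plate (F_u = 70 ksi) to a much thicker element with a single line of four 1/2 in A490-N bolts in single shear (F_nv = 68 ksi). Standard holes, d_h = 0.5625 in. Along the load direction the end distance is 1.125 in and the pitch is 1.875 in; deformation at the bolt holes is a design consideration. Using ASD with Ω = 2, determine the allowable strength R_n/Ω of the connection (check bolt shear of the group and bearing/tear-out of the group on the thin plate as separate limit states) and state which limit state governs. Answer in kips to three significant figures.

Bolt shear: A_b = π·0.5²/4 = 0.1963 in²; R_n = 68 × 0.1963 × 4 × 1 = 53.41 kips → 53.41 / 2 = 26.7 kips.
Bearing (1.2 l_c t F_u ≤ 2.4 d t F_u): upper limit = 2.4·0.5·0.3125·70 = 26.25 kips.
  Edge l_c = 1.125 − 0.5625/2 = 0.8438 → r_n = 22.15 kips; interior l_c = 1.875 − 0.5625 = 1.312 → r_n = 26.25 kips.
  R_n,bearing = 1·22.15 + 3·26.25 = 100.9 kips → 100.9 / 2 = 50.4 kips.
Bolt shear governs: 26.7 kips.

26.7 kips (bolt shear governs)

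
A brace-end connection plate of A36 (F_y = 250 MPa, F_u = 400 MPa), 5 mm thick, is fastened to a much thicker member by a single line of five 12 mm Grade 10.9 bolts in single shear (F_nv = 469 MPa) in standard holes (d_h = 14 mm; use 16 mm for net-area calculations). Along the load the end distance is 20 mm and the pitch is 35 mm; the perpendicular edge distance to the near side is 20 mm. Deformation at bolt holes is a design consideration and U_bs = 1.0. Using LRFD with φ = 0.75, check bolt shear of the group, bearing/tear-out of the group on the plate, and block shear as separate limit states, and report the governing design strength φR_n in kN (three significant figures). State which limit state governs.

97.2 kN (block shear governs)

Bolt shear: A_b = π·12²/4 = 113.1 mm²; R_n = 469 × 113.1 × 5 × 1 / 1000 = 265.2 kN → 0.75 × 265.2 = 199 kN.
Bearing: edge l_c = 13, r_n = 31.2 kN; interior l_c = 21, r_n = 50.4 kN; R_n = 31.2 + 4·50.4 = 232.8 kN → 175 kN.
Block shear: A_gv = 800, A_nv = 440, A_nt = 60 mm²; R_n = min(0.6F_uA_nv, 0.6F_yA_gv) + U_bs·F_u·A_nt = 129.6 kN → 97.2 kN.
Block shear governs: 97.2 kN.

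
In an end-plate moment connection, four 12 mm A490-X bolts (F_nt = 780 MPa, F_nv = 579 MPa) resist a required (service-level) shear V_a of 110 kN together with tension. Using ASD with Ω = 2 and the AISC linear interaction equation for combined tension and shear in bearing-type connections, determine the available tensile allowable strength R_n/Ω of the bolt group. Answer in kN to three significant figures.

81.2 kN

A_b = π·12²/4 = 113.1 mm²; f_rv = 110 × 1000 / (4 × 113.1) = 243.2 MPa.
F'_nt = 1.3 F_nt − (Ω F_nt / F_nv) f_rv = 1.3·780 − (2·780/579)·243.2 = 358.9 MPa, capped at F_nt → F'_nt = 358.9 MPa.
R_n = F'_nt · A_b · n = 358.9 × 113.1 × 4 / 1000 = 162.3 kN.
Allowable strength R_n/Ω = 162.3 / 2 = 81.2 kN.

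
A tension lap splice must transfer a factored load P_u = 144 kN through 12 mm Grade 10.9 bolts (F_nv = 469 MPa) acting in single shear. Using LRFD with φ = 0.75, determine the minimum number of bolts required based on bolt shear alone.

4 bolts

A_b = π·12²/4 = 113.1 mm².
Per-bolt design strength φR_n = 0.75 × 469 × 113.1 × 1 / 1000 = 39.78 kN.
n ≥ 144 / 39.78 = 3.62 → use 4 bolts.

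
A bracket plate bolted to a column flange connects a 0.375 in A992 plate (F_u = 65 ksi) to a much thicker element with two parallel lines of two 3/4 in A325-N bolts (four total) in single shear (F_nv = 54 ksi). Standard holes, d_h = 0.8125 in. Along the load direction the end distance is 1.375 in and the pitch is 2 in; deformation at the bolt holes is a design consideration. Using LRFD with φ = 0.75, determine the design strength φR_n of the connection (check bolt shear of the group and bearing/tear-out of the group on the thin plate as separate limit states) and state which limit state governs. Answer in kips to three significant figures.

Bolt shear: A_b = π·0.75²/4 = 0.4418 in²; R_n = 54 × 0.4418 × 4 × 1 = 95.43 kips → 0.75 × 95.43 = 71.6 kips.
Bearing (1.2 l_c t F_u ≤ 2.4 d t F_u): upper limit = 2.4·0.75·0.375·65 = 43.87 kips.
  Edge l_c = 1.375 − 0.8125/2 = 0.9688 → r_n = 28.34 kips; interior l_c = 2 − 0.8125 = 1.188 → r_n = 34.73 kips.
  R_n,bearing = 2·28.34 + 2·34.73 = 126.1 kips → 0.75 × 126.1 = 94.6 kips.
Bolt shear governs: 71.6 kips.

71.6 kips (bolt shear governs)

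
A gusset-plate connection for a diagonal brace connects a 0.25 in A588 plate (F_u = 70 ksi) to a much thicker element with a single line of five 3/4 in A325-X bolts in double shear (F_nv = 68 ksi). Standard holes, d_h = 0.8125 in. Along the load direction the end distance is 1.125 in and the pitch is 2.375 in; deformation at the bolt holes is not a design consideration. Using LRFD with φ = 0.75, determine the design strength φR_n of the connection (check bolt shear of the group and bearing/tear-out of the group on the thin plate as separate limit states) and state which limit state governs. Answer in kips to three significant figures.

Bolt shear: A_b = π·0.75²/4 = 0.4418 in²; R_n = 68 × 0.4418 × 5 × 2 = 300.4 kips → 0.75 × 300.4 = 225 kips.
Bearing (1.5 l_c t F_u ≤ 3.0 d t F_u): upper limit = 3.0·0.75·0.25·70 = 39.38 kips.
  Edge l_c = 1.125 − 0.8125/2 = 0.7188 → r_n = 18.87 kips; interior l_c = 2.375 − 0.8125 = 1.562 → r_n = 39.38 kips.
  R_n,bearing = 1·18.87 + 4·39.38 = 176.4 kips → 0.75 × 176.4 = 132 kips.
Bearing governs: 132 kips.

132 kips (bearing governs)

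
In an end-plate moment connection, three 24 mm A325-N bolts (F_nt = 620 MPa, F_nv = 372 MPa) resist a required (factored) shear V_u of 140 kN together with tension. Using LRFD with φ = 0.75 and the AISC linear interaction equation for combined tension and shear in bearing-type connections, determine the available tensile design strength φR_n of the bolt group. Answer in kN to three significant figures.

A_b = π·24²/4 = 452.4 mm²; f_rv = 140 × 1000 / (3 × 452.4) = 103.2 MPa.
F'_nt = 1.3 F_nt − (F_nt / φF_nv) f_rv = 1.3·620 − (620/(0.75·372))·103.2 = 576.8 MPa, capped at F_nt → F'_nt = 576.8 MPa.
R_n = F'_nt · A_b · n = 576.8 × 452.4 × 3 / 1000 = 782.8 kN.
Design strength φR_n = 0.75 × 782.8 = 587 kN.

587 kN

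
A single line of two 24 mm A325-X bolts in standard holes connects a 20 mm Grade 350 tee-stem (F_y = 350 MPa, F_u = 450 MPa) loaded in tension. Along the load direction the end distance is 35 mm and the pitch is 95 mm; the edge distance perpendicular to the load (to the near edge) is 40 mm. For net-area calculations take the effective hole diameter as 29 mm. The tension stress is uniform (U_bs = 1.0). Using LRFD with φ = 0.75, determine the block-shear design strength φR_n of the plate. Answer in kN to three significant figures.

522 kN

Shear plane L_v = 35 + 1·95 = 130 mm; A_gv = 130 × 20 = 2600 mm².
A_nv = (130 − 1.5·29) × 20 = 1730 mm².
A_nt = (40 − 0.5·29) × 20 = 510 mm².
0.6 F_u A_nv = 467.1 kN; 0.6 F_y A_gv = 546 kN → shear rupture governs the shear term.
R_n = 467.1 + 1.0 × 450 × 510 / 1000 = 696.6 kN.
Design strength φR_n = 0.75 × 696.6 = 522 kN.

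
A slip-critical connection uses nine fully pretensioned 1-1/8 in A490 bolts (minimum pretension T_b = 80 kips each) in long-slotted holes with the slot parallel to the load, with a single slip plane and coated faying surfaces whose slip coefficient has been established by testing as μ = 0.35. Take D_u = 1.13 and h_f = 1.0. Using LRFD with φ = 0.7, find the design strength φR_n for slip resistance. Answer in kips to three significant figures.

199 kips

R_n = μ · D_u · h_f · T_b · n_s · n_b = 0.35 × 1.13 × 1.0 × 80 × 1 × 9 = 284.8 kips.
Design strength φR_n = 0.7 × 284.8 = 199 kips.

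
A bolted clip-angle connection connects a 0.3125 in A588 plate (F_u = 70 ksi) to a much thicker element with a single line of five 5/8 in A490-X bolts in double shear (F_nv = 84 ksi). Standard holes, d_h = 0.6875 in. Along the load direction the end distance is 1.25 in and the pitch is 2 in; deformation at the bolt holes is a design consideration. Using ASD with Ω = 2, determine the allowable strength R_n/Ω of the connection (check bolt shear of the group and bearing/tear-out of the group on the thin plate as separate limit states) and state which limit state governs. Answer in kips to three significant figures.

Bolt shear: A_b = π·0.625²/4 = 0.3068 in²; R_n = 84 × 0.3068 × 5 × 2 = 257.7 kips → 257.7 / 2 = 129 kips.
Bearing (1.2 l_c t F_u ≤ 2.4 d t F_u): upper limit = 2.4·0.625·0.3125·70 = 32.81 kips.
  Edge l_c = 1.25 − 0.6875/2 = 0.9062 → r_n = 23.79 kips; interior l_c = 2 − 0.6875 = 1.312 → r_n = 32.81 kips.
  R_n,bearing = 1·23.79 + 4·32.81 = 155 kips → 155 / 2 = 77.5 kips.
Bearing governs: 77.5 kips.

77.5 kips (bearing governs)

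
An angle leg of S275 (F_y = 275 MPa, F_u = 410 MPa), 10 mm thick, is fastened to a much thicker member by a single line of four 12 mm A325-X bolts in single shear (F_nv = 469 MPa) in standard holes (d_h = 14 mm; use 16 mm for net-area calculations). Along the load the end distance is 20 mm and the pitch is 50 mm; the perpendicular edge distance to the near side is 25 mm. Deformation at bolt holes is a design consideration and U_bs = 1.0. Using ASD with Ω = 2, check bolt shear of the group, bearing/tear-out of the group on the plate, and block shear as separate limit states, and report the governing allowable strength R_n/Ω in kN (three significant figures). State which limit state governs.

106 kN (bolt shear governs)

Bolt shear: A_b = π·12²/4 = 113.1 mm²; R_n = 469 × 113.1 × 4 × 1 / 1000 = 212.2 kN → 212.2 / 2 = 106 kN.
Bearing: edge l_c = 13, r_n = 63.96 kN; interior l_c = 36, r_n = 118.1 kN; R_n = 63.96 + 3·118.1 = 418.2 kN → 209 kN.
Block shear: A_gv = 1700, A_nv = 1140, A_nt = 170 mm²; R_n = min(0.6F_uA_nv, 0.6F_yA_gv) + U_bs·F_u·A_nt = 350.1 kN → 175 kN.
Bolt shear governs: 106 kN.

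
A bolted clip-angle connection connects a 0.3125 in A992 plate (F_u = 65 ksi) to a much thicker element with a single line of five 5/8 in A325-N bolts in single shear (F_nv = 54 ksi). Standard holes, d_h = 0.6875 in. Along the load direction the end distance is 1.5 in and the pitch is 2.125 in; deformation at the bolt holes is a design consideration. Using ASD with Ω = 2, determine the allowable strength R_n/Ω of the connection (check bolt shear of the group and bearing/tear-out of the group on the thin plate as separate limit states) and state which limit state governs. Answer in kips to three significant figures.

41.4 kips (bolt shear governs)

Bolt shear: A_b = π·0.625²/4 = 0.3068 in²; R_n = 54 × 0.3068 × 5 × 1 = 82.83 kips → 82.83 / 2 = 41.4 kips.
Bearing (1.2 l_c t F_u ≤ 2.4 d t F_u): upper limit = 2.4·0.625·0.3125·65 = 30.47 kips.
  Edge l_c = 1.5 − 0.6875/2 = 1.156 → r_n = 28.18 kips; interior l_c = 2.125 − 0.6875 = 1.438 → r_n = 30.47 kips.
  R_n,bearing = 1·28.18 + 4·30.47 = 150.1 kips → 150.1 / 2 = 75 kips.
Bolt shear governs: 41.4 kips.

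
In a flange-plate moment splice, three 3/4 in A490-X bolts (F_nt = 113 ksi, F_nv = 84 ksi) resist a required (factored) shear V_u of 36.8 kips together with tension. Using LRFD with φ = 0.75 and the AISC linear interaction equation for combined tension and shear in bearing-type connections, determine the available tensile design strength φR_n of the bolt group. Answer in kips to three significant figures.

A_b = π·0.75²/4 = 0.4418 in²; f_rv = 36.8 / (3 × 0.4418) = 27.77 ksi.
F'_nt = 1.3 F_nt − (F_nt / φF_nv) f_rv = 1.3·113 − (113/(0.75·84))·27.77 = 97.1 ksi, capped at F_nt → F'_nt = 97.1 ksi.
R_n = F'_nt · A_b · n = 97.1 × 0.4418 × 3 = 128.7 kips.
Design strength φR_n = 0.75 × 128.7 = 96.5 kips.

96.5 kips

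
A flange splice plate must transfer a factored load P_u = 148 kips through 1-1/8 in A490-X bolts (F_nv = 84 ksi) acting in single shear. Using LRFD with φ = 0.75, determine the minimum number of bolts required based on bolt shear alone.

A_b = π·1.125²/4 = 0.994 in².
Per-bolt design strength φR_n = 0.75 × 84 × 0.994 × 1 = 62.62 kips.
n ≥ 148 / 62.62 = 2.363 → use 3 bolts.

3 bolts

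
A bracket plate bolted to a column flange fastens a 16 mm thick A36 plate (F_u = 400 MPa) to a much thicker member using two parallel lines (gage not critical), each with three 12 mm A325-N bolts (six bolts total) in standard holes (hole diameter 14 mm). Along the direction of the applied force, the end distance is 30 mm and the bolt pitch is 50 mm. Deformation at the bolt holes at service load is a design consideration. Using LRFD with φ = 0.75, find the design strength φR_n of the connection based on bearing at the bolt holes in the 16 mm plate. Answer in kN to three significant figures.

Per bolt r_n = 1.2 l_c t F_u ≤ 2.4 d t F_u; upper limit = 2.4 × 12 × 16 × 400 / 1000 = 184.3 kN.
Edge bolt: l_c = 30 − 14/2 = 23 mm → 1.2 × 23 × 16 × 400 / 1000 = 176.6 → r_n = 176.6 kN.
Interior bolts: l_c = 50 − 14 = 36 mm → 1.2 × 36 × 16 × 400 / 1000 = 276.5 → r_n = 184.3 kN.
R_n = 2 × 176.6 + 4 × 184.3 = 1091 kN.
Design strength φR_n = 0.75 × 1091 = 818 kN.

818 kN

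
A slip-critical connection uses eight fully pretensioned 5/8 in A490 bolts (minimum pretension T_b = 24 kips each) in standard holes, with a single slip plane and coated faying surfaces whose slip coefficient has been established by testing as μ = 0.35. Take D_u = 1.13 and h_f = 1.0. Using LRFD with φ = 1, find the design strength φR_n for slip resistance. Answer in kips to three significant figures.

75.9 kips

R_n = μ · D_u · h_f · T_b · n_s · n_b = 0.35 × 1.13 × 1.0 × 24 × 1 × 8 = 75.94 kips.
Design strength φR_n = 1 × 75.94 = 75.9 kips.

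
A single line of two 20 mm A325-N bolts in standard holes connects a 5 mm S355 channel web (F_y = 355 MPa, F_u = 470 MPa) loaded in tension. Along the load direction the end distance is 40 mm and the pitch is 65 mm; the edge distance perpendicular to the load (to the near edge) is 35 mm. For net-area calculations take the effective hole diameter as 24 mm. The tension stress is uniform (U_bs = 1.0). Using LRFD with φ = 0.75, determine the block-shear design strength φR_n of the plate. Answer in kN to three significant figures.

Shear plane L_v = 40 + 1·65 = 105 mm; A_gv = 105 × 5 = 525 mm².
A_nv = (105 − 1.5·24) × 5 = 345 mm².
A_nt = (35 − 0.5·24) × 5 = 115 mm².
0.6 F_u A_nv = 97.29 kN; 0.6 F_y A_gv = 111.8 kN → shear rupture governs the shear term.
R_n = 97.29 + 1.0 × 470 × 115 / 1000 = 151.3 kN.
Design strength φR_n = 0.75 × 151.3 = 114 kN.

114 kN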